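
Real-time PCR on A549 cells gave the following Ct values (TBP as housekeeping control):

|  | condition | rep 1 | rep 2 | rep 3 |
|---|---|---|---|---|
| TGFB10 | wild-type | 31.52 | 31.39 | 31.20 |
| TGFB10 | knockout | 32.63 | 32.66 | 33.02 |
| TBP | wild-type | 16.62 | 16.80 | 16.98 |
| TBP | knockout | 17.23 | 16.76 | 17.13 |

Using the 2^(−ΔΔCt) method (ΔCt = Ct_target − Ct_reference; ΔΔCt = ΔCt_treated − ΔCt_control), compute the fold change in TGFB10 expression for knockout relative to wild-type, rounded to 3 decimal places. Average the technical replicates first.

Mean Ct: TGFB10 wild-type 31.370; TGFB10 knockout 32.770; TBP wild-type 16.800; TBP knockout 17.040
ΔCt(wild-type) = 31.370 − 16.800 = 14.570
ΔCt(knockout) = 32.770 − 17.040 = 15.730
ΔΔCt = 15.730 − 14.570 = 1.160
Fold change = 2^(−1.160) = 0.4475

0.448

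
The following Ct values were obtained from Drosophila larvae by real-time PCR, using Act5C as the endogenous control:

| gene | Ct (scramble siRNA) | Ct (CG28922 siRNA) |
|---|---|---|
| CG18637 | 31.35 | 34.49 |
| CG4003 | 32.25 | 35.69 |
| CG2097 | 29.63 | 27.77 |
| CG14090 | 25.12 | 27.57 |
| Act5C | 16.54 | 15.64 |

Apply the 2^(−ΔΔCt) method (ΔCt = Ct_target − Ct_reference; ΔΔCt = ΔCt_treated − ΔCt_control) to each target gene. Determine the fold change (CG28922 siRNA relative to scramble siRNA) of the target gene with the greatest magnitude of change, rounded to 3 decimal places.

CG18637: ΔΔCt = (34.49−15.64) − (31.35−16.54) = 18.85 − 14.81 = 4.04; fold change = 2^-4.04 = 0.061
CG4003: ΔΔCt = (35.69−15.64) − (32.25−16.54) = 20.05 − 15.71 = 4.34; fold change = 2^-4.34 = 0.049
CG2097: ΔΔCt = (27.77−15.64) − (29.63−16.54) = 12.13 − 13.09 = -0.96; fold change = 2^0.96 = 1.945
CG14090: ΔΔCt = (27.57−15.64) − (25.12−16.54) = 11.93 − 8.58 = 3.35; fold change = 2^-3.35 = 0.098
CG4003 has the largest |ΔΔCt| = 4.34.

0.049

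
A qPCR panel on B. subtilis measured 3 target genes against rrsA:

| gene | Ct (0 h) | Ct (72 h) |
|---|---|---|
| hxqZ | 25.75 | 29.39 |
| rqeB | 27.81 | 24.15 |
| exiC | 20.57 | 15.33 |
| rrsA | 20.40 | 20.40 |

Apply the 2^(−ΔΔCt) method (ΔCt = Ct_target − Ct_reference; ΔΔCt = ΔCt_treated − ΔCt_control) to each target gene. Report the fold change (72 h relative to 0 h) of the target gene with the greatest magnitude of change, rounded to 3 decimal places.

hxqZ: ΔΔCt = (29.39−20.40) − (25.75−20.40) = 8.99 − 5.35 = 3.64; fold change = 2^-3.64 = 0.080
rqeB: ΔΔCt = (24.15−20.40) − (27.81−20.40) = 3.75 − 7.41 = -3.66; fold change = 2^3.66 = 12.641
exiC: ΔΔCt = (15.33−20.40) − (20.57−20.40) = -5.07 − 0.17 = -5.24; fold change = 2^5.24 = 37.792
exiC has the largest |ΔΔCt| = 5.24.

37.792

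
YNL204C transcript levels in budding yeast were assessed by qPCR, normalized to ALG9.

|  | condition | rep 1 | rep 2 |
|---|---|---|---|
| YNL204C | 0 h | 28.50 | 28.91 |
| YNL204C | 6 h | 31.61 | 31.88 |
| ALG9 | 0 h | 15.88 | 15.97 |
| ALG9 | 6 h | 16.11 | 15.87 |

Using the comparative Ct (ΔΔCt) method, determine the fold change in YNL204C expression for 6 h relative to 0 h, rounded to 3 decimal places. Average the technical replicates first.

Mean Ct: YNL204C 0 h 28.705; YNL204C 6 h 31.745; ALG9 0 h 15.925; ALG9 6 h 15.990
ΔCt(0 h) = 28.705 − 15.925 = 12.780
ΔCt(6 h) = 31.745 − 15.990 = 15.755
ΔΔCt = 15.755 − 12.780 = 2.975
Fold change = 2^(−2.975) = 0.1272

0.127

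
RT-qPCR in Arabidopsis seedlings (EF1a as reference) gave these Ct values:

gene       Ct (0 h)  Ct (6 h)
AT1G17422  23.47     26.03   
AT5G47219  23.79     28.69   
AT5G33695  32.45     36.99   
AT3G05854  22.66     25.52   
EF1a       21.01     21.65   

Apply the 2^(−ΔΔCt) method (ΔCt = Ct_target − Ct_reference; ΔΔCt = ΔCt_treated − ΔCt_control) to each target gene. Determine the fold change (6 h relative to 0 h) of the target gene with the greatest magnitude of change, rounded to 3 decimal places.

0.052

AT1G17422: ΔΔCt = (26.03−21.65) − (23.47−21.01) = 4.38 − 2.46 = 1.92; fold change = 2^-1.92 = 0.264
AT5G47219: ΔΔCt = (28.69−21.65) − (23.79−21.01) = 7.04 − 2.78 = 4.26; fold change = 2^-4.26 = 0.052
AT5G33695: ΔΔCt = (36.99−21.65) − (32.45−21.01) = 15.34 − 11.44 = 3.90; fold change = 2^-3.90 = 0.067
AT3G05854: ΔΔCt = (25.52−21.65) − (22.66−21.01) = 3.87 − 1.65 = 2.22; fold change = 2^-2.22 = 0.215
AT5G47219 has the largest |ΔΔCt| = 4.26.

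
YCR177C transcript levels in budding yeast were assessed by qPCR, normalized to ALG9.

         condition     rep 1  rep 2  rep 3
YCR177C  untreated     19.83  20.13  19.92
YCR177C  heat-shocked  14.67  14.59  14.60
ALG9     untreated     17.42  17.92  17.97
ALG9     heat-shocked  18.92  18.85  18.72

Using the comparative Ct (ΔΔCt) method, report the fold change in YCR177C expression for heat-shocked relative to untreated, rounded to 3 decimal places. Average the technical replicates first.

84.449

Mean Ct: YCR177C untreated 19.960; YCR177C heat-shocked 14.620; ALG9 untreated 17.770; ALG9 heat-shocked 18.830
ΔCt(untreated) = 19.960 − 17.770 = 2.190
ΔCt(heat-shocked) = 14.620 − 18.830 = -4.210
ΔΔCt = -4.210 − 2.190 = -6.400
Fold change = 2^(−(-6.400)) = 2^6.400 = 84.4485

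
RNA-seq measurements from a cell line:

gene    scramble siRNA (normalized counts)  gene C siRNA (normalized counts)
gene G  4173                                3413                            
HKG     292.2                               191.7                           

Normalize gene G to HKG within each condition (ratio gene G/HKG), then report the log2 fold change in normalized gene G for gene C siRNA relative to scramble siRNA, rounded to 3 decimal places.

0.318

gene G/HKG (scramble siRNA) = 4173 / 292.2 = 14.281
gene G/HKG (gene C siRNA) = 3413 / 191.7 = 17.804
Fold change = 17.804 / 14.281 = 1.2467
log2(1.2467) = 0.3181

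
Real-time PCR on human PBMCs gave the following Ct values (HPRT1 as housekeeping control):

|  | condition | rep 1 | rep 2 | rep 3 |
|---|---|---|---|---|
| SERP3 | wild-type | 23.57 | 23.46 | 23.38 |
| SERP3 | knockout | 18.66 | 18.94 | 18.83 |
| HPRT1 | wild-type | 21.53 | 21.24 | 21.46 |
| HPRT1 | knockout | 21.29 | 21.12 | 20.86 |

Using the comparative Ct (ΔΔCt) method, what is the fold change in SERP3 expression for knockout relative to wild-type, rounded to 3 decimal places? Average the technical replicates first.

20.252

Mean Ct: SERP3 wild-type 23.470; SERP3 knockout 18.810; HPRT1 wild-type 21.410; HPRT1 knockout 21.090
ΔCt(wild-type) = 23.470 − 21.410 = 2.060
ΔCt(knockout) = 18.810 − 21.090 = -2.280
ΔΔCt = -2.280 − 2.060 = -4.340
Fold change = 2^(−(-4.340)) = 2^4.340 = 20.2521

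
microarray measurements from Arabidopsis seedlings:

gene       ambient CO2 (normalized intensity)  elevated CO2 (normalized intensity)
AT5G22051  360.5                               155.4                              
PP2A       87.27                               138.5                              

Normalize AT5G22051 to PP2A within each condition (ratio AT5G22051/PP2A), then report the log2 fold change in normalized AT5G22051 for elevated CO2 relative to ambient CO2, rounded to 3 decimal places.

AT5G22051/PP2A (ambient CO2) = 360.5 / 87.27 = 4.1309
AT5G22051/PP2A (elevated CO2) = 155.4 / 138.5 = 1.122
Fold change = 1.122 / 4.1309 = 0.2716
log2(0.2716) = -1.8803

-1.880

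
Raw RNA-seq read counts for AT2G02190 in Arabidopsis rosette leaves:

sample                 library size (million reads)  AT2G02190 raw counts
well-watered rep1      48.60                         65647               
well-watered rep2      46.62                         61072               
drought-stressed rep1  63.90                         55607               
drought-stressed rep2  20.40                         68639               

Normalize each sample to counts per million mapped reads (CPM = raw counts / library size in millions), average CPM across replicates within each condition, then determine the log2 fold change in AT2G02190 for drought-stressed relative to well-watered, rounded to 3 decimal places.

0.670

CPM(well-watered rep1) = 65647 / 48.60 = 1350.7613
CPM(well-watered rep2) = 61072 / 46.62 = 1309.9957
CPM(drought-stressed rep1) = 55607 / 63.90 = 870.2191
CPM(drought-stressed rep2) = 68639 / 20.40 = 3364.6569
mean CPM(well-watered) = 1330.3785; mean CPM(drought-stressed) = 2117.4380
Fold change = 2117.4380 / 1330.3785 = 1.59161
log2(1.59161) = 0.6705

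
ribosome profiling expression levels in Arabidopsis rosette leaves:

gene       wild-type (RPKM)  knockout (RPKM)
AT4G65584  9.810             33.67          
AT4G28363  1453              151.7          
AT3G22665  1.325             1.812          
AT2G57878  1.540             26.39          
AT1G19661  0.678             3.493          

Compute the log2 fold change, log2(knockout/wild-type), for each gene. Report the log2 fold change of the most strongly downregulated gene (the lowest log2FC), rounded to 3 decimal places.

log2(33.67/9.810) = 1.779  (AT4G65584)
log2(151.7/1453) = -3.260  (AT4G28363)
log2(1.812/1.325) = 0.452  (AT3G22665)
log2(26.39/1.540) = 4.099  (AT2G57878)
log2(3.493/0.678) = 2.365  (AT1G19661)
AT4G28363 is most strongly downregulated.

-3.260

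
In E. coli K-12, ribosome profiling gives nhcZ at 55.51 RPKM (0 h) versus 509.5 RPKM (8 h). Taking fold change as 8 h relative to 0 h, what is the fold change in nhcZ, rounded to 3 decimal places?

Fold change = 509.5 / 55.51 = 9.1785
nhcZ is upregulated.

9.179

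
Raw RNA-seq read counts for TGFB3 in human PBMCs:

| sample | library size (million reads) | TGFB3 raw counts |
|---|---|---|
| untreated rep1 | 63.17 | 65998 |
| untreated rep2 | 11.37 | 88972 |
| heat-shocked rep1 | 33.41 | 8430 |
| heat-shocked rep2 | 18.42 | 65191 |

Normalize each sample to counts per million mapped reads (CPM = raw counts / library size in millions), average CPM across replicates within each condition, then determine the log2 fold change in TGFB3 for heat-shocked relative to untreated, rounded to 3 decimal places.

CPM(untreated rep1) = 65998 / 63.17 = 1044.7681
CPM(untreated rep2) = 88972 / 11.37 = 7825.1539
CPM(heat-shocked rep1) = 8430 / 33.41 = 252.3197
CPM(heat-shocked rep2) = 65191 / 18.42 = 3539.1422
mean CPM(untreated) = 4434.9610; mean CPM(heat-shocked) = 1895.7310
Fold change = 1895.7310 / 4434.9610 = 0.42745
log2(0.42745) = -1.2262

-1.226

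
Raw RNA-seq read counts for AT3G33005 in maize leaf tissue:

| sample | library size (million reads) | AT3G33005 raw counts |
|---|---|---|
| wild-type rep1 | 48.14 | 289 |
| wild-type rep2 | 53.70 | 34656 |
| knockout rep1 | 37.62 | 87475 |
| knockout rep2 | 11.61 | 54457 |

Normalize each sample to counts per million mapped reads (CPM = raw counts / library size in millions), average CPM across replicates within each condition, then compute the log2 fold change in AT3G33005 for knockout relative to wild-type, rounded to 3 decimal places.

CPM(wild-type rep1) = 289 / 48.14 = 6.0033
CPM(wild-type rep2) = 34656 / 53.70 = 645.3631
CPM(knockout rep1) = 87475 / 37.62 = 2325.2259
CPM(knockout rep2) = 54457 / 11.61 = 4690.5254
mean CPM(wild-type) = 325.6832; mean CPM(knockout) = 3507.8757
Fold change = 3507.8757 / 325.6832 = 10.77082
log2(10.77082) = 3.4291

3.429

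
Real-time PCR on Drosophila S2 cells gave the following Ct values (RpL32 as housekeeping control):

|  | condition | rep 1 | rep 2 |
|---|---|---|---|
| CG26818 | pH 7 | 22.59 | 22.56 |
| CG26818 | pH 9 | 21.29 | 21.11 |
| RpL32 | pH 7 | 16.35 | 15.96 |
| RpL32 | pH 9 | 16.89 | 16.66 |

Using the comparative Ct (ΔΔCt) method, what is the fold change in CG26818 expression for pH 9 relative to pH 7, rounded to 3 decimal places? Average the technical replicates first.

3.986

Mean Ct: CG26818 pH 7 22.575; CG26818 pH 9 21.200; RpL32 pH 7 16.155; RpL32 pH 9 16.775
ΔCt(pH 7) = 22.575 − 16.155 = 6.420
ΔCt(pH 9) = 21.200 − 16.775 = 4.425
ΔΔCt = 4.425 − 6.420 = -1.995
Fold change = 2^(−(-1.995)) = 2^1.995 = 3.9862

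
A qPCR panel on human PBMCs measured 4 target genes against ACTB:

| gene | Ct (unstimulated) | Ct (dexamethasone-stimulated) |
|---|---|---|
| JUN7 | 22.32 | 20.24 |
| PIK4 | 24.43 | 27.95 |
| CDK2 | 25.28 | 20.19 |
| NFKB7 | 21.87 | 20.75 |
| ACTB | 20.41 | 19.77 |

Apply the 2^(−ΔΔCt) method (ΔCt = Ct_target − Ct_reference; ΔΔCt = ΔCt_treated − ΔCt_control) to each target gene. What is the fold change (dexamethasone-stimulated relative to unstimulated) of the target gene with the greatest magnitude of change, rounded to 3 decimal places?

21.857

JUN7: ΔΔCt = (20.24−19.77) − (22.32−20.41) = 0.47 − 1.91 = -1.44; fold change = 2^1.44 = 2.713
PIK4: ΔΔCt = (27.95−19.77) − (24.43−20.41) = 8.18 − 4.02 = 4.16; fold change = 2^-4.16 = 0.056
CDK2: ΔΔCt = (20.19−19.77) − (25.28−20.41) = 0.42 − 4.87 = -4.45; fold change = 2^4.45 = 21.857
NFKB7: ΔΔCt = (20.75−19.77) − (21.87−20.41) = 0.98 − 1.46 = -0.48; fold change = 2^0.48 = 1.395
CDK2 has the largest |ΔΔCt| = 4.45.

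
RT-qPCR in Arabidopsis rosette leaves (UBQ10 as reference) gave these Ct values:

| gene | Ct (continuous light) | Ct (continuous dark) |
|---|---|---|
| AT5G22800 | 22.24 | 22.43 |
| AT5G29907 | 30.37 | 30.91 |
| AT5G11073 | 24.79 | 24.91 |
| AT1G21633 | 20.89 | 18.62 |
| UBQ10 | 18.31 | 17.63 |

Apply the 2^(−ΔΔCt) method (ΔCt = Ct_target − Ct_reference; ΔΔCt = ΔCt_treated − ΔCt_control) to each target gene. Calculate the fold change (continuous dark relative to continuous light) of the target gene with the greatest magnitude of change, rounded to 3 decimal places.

3.010

AT5G22800: ΔΔCt = (22.43−17.63) − (22.24−18.31) = 4.80 − 3.93 = 0.87; fold change = 2^-0.87 = 0.547
AT5G29907: ΔΔCt = (30.91−17.63) − (30.37−18.31) = 13.28 − 12.06 = 1.22; fold change = 2^-1.22 = 0.429
AT5G11073: ΔΔCt = (24.91−17.63) − (24.79−18.31) = 7.28 − 6.48 = 0.80; fold change = 2^-0.80 = 0.574
AT1G21633: ΔΔCt = (18.62−17.63) − (20.89−18.31) = 0.99 − 2.58 = -1.59; fold change = 2^1.59 = 3.010
AT1G21633 has the largest |ΔΔCt| = 1.59.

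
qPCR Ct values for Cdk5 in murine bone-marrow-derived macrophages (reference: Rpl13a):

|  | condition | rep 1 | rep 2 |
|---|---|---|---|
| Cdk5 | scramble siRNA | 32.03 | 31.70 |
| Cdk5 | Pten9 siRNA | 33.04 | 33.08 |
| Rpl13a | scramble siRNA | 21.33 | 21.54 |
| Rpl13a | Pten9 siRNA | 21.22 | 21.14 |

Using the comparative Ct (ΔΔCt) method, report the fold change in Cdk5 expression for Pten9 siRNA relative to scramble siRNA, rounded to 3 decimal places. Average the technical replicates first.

Mean Ct: Cdk5 scramble siRNA 31.865; Cdk5 Pten9 siRNA 33.060; Rpl13a scramble siRNA 21.435; Rpl13a Pten9 siRNA 21.180
ΔCt(scramble siRNA) = 31.865 − 21.435 = 10.430
ΔCt(Pten9 siRNA) = 33.060 − 21.180 = 11.880
ΔΔCt = 11.880 − 10.430 = 1.450
Fold change = 2^(−1.450) = 0.3660

0.366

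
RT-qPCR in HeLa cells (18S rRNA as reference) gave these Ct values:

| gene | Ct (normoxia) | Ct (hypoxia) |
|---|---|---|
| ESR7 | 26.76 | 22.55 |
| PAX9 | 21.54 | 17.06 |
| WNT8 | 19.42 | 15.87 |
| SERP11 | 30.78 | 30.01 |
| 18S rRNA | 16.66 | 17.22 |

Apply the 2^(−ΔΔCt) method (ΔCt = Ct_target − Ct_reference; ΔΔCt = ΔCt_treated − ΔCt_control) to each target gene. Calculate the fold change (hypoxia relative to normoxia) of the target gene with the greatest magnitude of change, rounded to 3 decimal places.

ESR7: ΔΔCt = (22.55−17.22) − (26.76−16.66) = 5.33 − 10.10 = -4.77; fold change = 2^4.77 = 27.284
PAX9: ΔΔCt = (17.06−17.22) − (21.54−16.66) = -0.16 − 4.88 = -5.04; fold change = 2^5.04 = 32.900
WNT8: ΔΔCt = (15.87−17.22) − (19.42−16.66) = -1.35 − 2.76 = -4.11; fold change = 2^4.11 = 17.268
SERP11: ΔΔCt = (30.01−17.22) − (30.78−16.66) = 12.79 − 14.12 = -1.33; fold change = 2^1.33 = 2.514
PAX9 has the largest |ΔΔCt| = 5.04.

32.900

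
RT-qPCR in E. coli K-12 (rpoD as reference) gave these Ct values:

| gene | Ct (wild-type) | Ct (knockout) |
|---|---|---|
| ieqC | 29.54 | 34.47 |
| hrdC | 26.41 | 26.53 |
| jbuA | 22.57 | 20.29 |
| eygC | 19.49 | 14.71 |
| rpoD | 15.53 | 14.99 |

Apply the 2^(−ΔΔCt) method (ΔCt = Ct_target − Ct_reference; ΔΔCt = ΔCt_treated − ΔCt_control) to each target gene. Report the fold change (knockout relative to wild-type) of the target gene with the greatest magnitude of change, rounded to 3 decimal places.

ieqC: ΔΔCt = (34.47−14.99) − (29.54−15.53) = 19.48 − 14.01 = 5.47; fold change = 2^-5.47 = 0.023
hrdC: ΔΔCt = (26.53−14.99) − (26.41−15.53) = 11.54 − 10.88 = 0.66; fold change = 2^-0.66 = 0.633
jbuA: ΔΔCt = (20.29−14.99) − (22.57−15.53) = 5.30 − 7.04 = -1.74; fold change = 2^1.74 = 3.340
eygC: ΔΔCt = (14.71−14.99) − (19.49−15.53) = -0.28 − 3.96 = -4.24; fold change = 2^4.24 = 18.896
ieqC has the largest |ΔΔCt| = 5.47.

0.023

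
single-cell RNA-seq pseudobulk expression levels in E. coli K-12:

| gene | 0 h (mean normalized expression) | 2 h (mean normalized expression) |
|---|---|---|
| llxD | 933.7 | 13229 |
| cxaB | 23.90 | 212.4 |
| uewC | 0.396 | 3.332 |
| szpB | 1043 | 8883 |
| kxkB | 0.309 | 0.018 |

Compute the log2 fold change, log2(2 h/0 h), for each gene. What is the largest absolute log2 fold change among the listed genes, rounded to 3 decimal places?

4.102

log2(13229/933.7) = 3.825  (llxD)
log2(212.4/23.90) = 3.152  (cxaB)
log2(3.332/0.396) = 3.073  (uewC)
log2(8883/1043) = 3.090  (szpB)
log2(0.018/0.309) = -4.102  (kxkB)
The largest magnitude belongs to kxkB.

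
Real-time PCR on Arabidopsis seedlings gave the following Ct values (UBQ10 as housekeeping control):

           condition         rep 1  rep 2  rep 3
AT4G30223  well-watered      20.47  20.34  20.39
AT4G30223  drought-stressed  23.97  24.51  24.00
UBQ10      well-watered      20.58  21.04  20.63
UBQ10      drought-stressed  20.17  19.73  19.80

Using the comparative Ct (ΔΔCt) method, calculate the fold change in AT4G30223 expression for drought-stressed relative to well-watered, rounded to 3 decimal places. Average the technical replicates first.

0.041

Mean Ct: AT4G30223 well-watered 20.400; AT4G30223 drought-stressed 24.160; UBQ10 well-watered 20.750; UBQ10 drought-stressed 19.900
ΔCt(well-watered) = 20.400 − 20.750 = -0.350
ΔCt(drought-stressed) = 24.160 − 19.900 = 4.260
ΔΔCt = 4.260 − (-0.350) = 4.610
Fold change = 2^(−4.610) = 0.0409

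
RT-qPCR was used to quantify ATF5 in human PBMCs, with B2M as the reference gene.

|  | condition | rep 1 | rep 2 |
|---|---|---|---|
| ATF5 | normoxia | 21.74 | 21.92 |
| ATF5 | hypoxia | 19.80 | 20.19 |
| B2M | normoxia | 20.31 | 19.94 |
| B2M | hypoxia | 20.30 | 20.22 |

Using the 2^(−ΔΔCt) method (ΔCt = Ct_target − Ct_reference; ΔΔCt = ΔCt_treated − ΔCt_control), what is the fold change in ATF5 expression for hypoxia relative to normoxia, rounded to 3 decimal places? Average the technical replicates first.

3.918

Mean Ct: ATF5 normoxia 21.830; ATF5 hypoxia 19.995; B2M normoxia 20.125; B2M hypoxia 20.260
ΔCt(normoxia) = 21.830 − 20.125 = 1.705
ΔCt(hypoxia) = 19.995 − 20.260 = -0.265
ΔΔCt = -0.265 − 1.705 = -1.970
Fold change = 2^(−(-1.970)) = 2^1.970 = 3.9177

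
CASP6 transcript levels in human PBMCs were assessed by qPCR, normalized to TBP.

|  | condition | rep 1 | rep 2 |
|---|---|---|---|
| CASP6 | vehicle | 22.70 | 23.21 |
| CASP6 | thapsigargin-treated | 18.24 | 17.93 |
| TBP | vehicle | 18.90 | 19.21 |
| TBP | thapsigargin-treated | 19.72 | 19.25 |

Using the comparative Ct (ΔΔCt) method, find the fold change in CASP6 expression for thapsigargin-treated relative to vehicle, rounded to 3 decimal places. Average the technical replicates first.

Mean Ct: CASP6 vehicle 22.955; CASP6 thapsigargin-treated 18.085; TBP vehicle 19.055; TBP thapsigargin-treated 19.485
ΔCt(vehicle) = 22.955 − 19.055 = 3.900
ΔCt(thapsigargin-treated) = 18.085 − 19.485 = -1.400
ΔΔCt = -1.400 − 3.900 = -5.300
Fold change = 2^(−(-5.300)) = 2^5.300 = 39.3966

39.397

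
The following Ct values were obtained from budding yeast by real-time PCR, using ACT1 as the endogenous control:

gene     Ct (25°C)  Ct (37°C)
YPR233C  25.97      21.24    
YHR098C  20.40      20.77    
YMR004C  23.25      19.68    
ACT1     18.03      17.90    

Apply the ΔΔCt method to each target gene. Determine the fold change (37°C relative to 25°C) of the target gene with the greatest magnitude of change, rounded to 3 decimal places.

24.251

YPR233C: ΔΔCt = (21.24−17.90) − (25.97−18.03) = 3.34 − 7.94 = -4.60; fold change = 2^4.60 = 24.251
YHR098C: ΔΔCt = (20.77−17.90) − (20.40−18.03) = 2.87 − 2.37 = 0.50; fold change = 2^-0.50 = 0.707
YMR004C: ΔΔCt = (19.68−17.90) − (23.25−18.03) = 1.78 − 5.22 = -3.44; fold change = 2^3.44 = 10.853
YPR233C has the largest |ΔΔCt| = 4.60.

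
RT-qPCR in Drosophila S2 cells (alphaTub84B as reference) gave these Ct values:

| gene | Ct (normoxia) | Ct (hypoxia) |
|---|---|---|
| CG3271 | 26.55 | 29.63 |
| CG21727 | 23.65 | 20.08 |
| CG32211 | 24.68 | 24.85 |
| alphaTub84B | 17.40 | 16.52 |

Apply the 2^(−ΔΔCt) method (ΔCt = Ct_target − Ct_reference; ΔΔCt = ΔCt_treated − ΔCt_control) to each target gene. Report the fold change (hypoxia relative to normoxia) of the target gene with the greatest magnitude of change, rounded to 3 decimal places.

0.064

CG3271: ΔΔCt = (29.63−16.52) − (26.55−17.40) = 13.11 − 9.15 = 3.96; fold change = 2^-3.96 = 0.064
CG21727: ΔΔCt = (20.08−16.52) − (23.65−17.40) = 3.56 − 6.25 = -2.69; fold change = 2^2.69 = 6.453
CG32211: ΔΔCt = (24.85−16.52) − (24.68−17.40) = 8.33 − 7.28 = 1.05; fold change = 2^-1.05 = 0.483
CG3271 has the largest |ΔΔCt| = 3.96.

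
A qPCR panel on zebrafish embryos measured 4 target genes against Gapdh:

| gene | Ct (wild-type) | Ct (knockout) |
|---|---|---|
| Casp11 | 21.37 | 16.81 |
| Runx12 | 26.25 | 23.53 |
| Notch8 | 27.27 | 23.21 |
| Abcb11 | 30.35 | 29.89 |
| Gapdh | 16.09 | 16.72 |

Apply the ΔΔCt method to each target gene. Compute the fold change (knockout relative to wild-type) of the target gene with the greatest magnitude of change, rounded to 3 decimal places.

36.504

Casp11: ΔΔCt = (16.81−16.72) − (21.37−16.09) = 0.09 − 5.28 = -5.19; fold change = 2^5.19 = 36.504
Runx12: ΔΔCt = (23.53−16.72) − (26.25−16.09) = 6.81 − 10.16 = -3.35; fold change = 2^3.35 = 10.196
Notch8: ΔΔCt = (23.21−16.72) − (27.27−16.09) = 6.49 − 11.18 = -4.69; fold change = 2^4.69 = 25.813
Abcb11: ΔΔCt = (29.89−16.72) − (30.35−16.09) = 13.17 − 14.26 = -1.09; fold change = 2^1.09 = 2.129
Casp11 has the largest |ΔΔCt| = 5.19.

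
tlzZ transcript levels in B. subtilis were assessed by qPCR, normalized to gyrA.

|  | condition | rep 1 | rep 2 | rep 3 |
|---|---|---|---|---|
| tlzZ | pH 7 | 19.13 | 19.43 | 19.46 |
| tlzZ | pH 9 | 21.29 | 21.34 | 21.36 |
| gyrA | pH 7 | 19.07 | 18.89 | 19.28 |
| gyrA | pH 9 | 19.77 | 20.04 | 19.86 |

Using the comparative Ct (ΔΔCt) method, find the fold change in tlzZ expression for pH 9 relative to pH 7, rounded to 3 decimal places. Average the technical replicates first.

0.441

Mean Ct: tlzZ pH 7 19.340; tlzZ pH 9 21.330; gyrA pH 7 19.080; gyrA pH 9 19.890
ΔCt(pH 7) = 19.340 − 19.080 = 0.260
ΔCt(pH 9) = 21.330 − 19.890 = 1.440
ΔΔCt = 1.440 − 0.260 = 1.180
Fold change = 2^(−1.180) = 0.4414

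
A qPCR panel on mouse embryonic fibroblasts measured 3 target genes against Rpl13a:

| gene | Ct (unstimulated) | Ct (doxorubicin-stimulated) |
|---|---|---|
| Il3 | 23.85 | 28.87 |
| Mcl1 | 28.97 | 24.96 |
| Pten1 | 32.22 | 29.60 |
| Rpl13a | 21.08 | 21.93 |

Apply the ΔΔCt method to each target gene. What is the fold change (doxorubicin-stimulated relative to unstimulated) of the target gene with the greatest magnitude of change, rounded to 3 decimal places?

Il3: ΔΔCt = (28.87−21.93) − (23.85−21.08) = 6.94 − 2.77 = 4.17; fold change = 2^-4.17 = 0.056
Mcl1: ΔΔCt = (24.96−21.93) − (28.97−21.08) = 3.03 − 7.89 = -4.86; fold change = 2^4.86 = 29.041
Pten1: ΔΔCt = (29.60−21.93) − (32.22−21.08) = 7.67 − 11.14 = -3.47; fold change = 2^3.47 = 11.081
Mcl1 has the largest |ΔΔCt| = 4.86.

29.041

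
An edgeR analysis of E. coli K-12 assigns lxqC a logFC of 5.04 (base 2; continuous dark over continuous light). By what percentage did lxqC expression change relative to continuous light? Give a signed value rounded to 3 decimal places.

3189.964%

Fold change = 2^(5.04) = 32.8996
Percent change = (FC − 1) × 100% = (32.8996 − 1) × 100 = 3189.964%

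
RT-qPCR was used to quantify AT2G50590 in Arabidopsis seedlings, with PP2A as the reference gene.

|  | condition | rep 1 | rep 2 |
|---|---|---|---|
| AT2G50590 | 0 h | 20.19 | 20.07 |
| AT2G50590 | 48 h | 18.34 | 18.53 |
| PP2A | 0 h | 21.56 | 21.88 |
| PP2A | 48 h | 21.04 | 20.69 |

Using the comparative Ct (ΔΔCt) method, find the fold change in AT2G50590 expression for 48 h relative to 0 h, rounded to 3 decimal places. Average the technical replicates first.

Mean Ct: AT2G50590 0 h 20.130; AT2G50590 48 h 18.435; PP2A 0 h 21.720; PP2A 48 h 20.865
ΔCt(0 h) = 20.130 − 21.720 = -1.590
ΔCt(48 h) = 18.435 − 20.865 = -2.430
ΔΔCt = -2.430 − (-1.590) = -0.840
Fold change = 2^(−(-0.840)) = 2^0.840 = 1.7901

1.790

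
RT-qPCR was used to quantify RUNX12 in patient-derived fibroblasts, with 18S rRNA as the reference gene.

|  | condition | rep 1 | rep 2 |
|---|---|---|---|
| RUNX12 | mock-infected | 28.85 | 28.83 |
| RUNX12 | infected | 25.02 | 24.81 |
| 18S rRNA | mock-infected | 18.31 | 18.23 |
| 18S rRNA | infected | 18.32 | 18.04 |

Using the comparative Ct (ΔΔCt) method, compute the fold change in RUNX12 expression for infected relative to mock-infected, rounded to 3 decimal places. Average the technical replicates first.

Mean Ct: RUNX12 mock-infected 28.840; RUNX12 infected 24.915; 18S rRNA mock-infected 18.270; 18S rRNA infected 18.180
ΔCt(mock-infected) = 28.840 − 18.270 = 10.570
ΔCt(infected) = 24.915 − 18.180 = 6.735
ΔΔCt = 6.735 − 10.570 = -3.835
Fold change = 2^(−(-3.835)) = 2^3.835 = 14.2709

14.271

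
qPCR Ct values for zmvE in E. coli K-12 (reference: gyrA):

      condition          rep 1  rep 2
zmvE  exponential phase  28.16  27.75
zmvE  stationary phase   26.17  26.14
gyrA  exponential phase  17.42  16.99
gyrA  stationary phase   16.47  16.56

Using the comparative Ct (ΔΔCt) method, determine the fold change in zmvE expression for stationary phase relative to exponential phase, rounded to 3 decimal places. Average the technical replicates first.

Mean Ct: zmvE exponential phase 27.955; zmvE stationary phase 26.155; gyrA exponential phase 17.205; gyrA stationary phase 16.515
ΔCt(exponential phase) = 27.955 − 17.205 = 10.750
ΔCt(stationary phase) = 26.155 − 16.515 = 9.640
ΔΔCt = 9.640 − 10.750 = -1.110
Fold change = 2^(−(-1.110)) = 2^1.110 = 2.1585

2.158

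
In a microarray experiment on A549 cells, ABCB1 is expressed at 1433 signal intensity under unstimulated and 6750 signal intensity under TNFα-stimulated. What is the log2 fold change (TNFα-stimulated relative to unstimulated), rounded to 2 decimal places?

Fold change = 6750 / 1433 = 4.7104
log2(4.7104) = 2.236

2.24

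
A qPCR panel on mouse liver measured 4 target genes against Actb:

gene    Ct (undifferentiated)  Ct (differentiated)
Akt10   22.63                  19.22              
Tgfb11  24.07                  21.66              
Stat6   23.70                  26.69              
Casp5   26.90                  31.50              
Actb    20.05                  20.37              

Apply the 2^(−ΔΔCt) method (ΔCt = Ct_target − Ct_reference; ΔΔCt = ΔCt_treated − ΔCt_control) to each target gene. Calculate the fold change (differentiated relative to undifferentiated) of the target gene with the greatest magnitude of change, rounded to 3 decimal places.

0.051

Akt10: ΔΔCt = (19.22−20.37) − (22.63−20.05) = -1.15 − 2.58 = -3.73; fold change = 2^3.73 = 13.269
Tgfb11: ΔΔCt = (21.66−20.37) − (24.07−20.05) = 1.29 − 4.02 = -2.73; fold change = 2^2.73 = 6.635
Stat6: ΔΔCt = (26.69−20.37) − (23.70−20.05) = 6.32 − 3.65 = 2.67; fold change = 2^-2.67 = 0.157
Casp5: ΔΔCt = (31.50−20.37) − (26.90−20.05) = 11.13 − 6.85 = 4.28; fold change = 2^-4.28 = 0.051
Casp5 has the largest |ΔΔCt| = 4.28.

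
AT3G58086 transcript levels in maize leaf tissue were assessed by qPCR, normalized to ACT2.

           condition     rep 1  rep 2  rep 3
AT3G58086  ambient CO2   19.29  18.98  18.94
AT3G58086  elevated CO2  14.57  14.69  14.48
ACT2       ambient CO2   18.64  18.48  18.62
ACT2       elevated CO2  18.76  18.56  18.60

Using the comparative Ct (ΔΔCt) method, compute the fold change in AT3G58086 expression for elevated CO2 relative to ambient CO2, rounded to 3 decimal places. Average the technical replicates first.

23.425

Mean Ct: AT3G58086 ambient CO2 19.070; AT3G58086 elevated CO2 14.580; ACT2 ambient CO2 18.580; ACT2 elevated CO2 18.640
ΔCt(ambient CO2) = 19.070 − 18.580 = 0.490
ΔCt(elevated CO2) = 14.580 − 18.640 = -4.060
ΔΔCt = -4.060 − 0.490 = -4.550
Fold change = 2^(−(-4.550)) = 2^4.550 = 23.4254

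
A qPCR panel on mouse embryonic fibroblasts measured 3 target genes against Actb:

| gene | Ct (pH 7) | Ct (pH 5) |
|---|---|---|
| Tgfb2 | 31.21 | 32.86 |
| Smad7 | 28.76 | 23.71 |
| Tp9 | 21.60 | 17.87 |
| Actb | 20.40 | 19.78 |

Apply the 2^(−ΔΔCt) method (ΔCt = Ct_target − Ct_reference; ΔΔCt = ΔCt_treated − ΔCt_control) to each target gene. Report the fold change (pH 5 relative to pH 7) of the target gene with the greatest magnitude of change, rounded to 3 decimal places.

Tgfb2: ΔΔCt = (32.86−19.78) − (31.21−20.40) = 13.08 − 10.81 = 2.27; fold change = 2^-2.27 = 0.207
Smad7: ΔΔCt = (23.71−19.78) − (28.76−20.40) = 3.93 − 8.36 = -4.43; fold change = 2^4.43 = 21.556
Tp9: ΔΔCt = (17.87−19.78) − (21.60−20.40) = -1.91 − 1.20 = -3.11; fold change = 2^3.11 = 8.634
Smad7 has the largest |ΔΔCt| = 4.43.

21.556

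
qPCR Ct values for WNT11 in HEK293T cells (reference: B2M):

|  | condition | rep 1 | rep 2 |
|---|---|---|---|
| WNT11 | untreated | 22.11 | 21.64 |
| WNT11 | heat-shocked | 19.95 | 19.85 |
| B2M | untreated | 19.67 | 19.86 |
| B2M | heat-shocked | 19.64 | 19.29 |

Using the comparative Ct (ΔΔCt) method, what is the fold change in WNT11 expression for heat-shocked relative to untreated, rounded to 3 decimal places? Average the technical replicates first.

Mean Ct: WNT11 untreated 21.875; WNT11 heat-shocked 19.900; B2M untreated 19.765; B2M heat-shocked 19.465
ΔCt(untreated) = 21.875 − 19.765 = 2.110
ΔCt(heat-shocked) = 19.900 − 19.465 = 0.435
ΔΔCt = 0.435 − 2.110 = -1.675
Fold change = 2^(−(-1.675)) = 2^1.675 = 3.1932

3.193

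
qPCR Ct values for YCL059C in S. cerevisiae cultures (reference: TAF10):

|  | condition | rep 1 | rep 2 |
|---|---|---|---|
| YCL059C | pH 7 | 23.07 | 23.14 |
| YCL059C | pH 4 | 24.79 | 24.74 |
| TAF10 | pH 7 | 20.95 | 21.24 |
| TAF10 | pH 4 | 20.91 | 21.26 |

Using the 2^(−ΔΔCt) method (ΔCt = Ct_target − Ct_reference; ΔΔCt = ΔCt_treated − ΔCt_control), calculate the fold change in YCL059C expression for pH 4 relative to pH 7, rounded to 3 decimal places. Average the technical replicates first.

Mean Ct: YCL059C pH 7 23.105; YCL059C pH 4 24.765; TAF10 pH 7 21.095; TAF10 pH 4 21.085
ΔCt(pH 7) = 23.105 − 21.095 = 2.010
ΔCt(pH 4) = 24.765 − 21.085 = 3.680
ΔΔCt = 3.680 − 2.010 = 1.670
Fold change = 2^(−1.670) = 0.3143

0.314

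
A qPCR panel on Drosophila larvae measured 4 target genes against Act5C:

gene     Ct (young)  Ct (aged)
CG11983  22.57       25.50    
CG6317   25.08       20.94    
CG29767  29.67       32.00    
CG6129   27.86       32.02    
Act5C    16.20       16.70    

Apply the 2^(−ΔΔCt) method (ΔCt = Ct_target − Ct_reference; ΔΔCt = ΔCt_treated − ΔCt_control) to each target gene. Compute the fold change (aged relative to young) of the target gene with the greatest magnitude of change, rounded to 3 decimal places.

CG11983: ΔΔCt = (25.50−16.70) − (22.57−16.20) = 8.80 − 6.37 = 2.43; fold change = 2^-2.43 = 0.186
CG6317: ΔΔCt = (20.94−16.70) − (25.08−16.20) = 4.24 − 8.88 = -4.64; fold change = 2^4.64 = 24.933
CG29767: ΔΔCt = (32.00−16.70) − (29.67−16.20) = 15.30 − 13.47 = 1.83; fold change = 2^-1.83 = 0.281
CG6129: ΔΔCt = (32.02−16.70) − (27.86−16.20) = 15.32 − 11.66 = 3.66; fold change = 2^-3.66 = 0.079
CG6317 has the largest |ΔΔCt| = 4.64.

24.933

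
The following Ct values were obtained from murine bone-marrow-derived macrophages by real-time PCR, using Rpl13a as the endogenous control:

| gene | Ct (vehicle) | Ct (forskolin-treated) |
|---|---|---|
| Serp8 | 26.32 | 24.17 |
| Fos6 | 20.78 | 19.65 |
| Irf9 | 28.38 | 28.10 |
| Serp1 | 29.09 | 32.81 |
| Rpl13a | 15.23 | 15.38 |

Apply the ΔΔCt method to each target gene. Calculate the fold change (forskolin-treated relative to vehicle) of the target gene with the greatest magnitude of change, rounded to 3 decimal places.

0.084

Serp8: ΔΔCt = (24.17−15.38) − (26.32−15.23) = 8.79 − 11.09 = -2.30; fold change = 2^2.30 = 4.925
Fos6: ΔΔCt = (19.65−15.38) − (20.78−15.23) = 4.27 − 5.55 = -1.28; fold change = 2^1.28 = 2.428
Irf9: ΔΔCt = (28.10−15.38) − (28.38−15.23) = 12.72 − 13.15 = -0.43; fold change = 2^0.43 = 1.347
Serp1: ΔΔCt = (32.81−15.38) − (29.09−15.23) = 17.43 − 13.86 = 3.57; fold change = 2^-3.57 = 0.084
Serp1 has the largest |ΔΔCt| = 3.57.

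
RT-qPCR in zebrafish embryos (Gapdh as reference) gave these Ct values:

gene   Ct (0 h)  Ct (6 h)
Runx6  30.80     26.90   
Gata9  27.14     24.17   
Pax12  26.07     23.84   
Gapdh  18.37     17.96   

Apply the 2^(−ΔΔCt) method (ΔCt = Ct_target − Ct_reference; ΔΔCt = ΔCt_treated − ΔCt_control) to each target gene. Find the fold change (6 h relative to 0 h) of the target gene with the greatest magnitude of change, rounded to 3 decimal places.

11.236

Runx6: ΔΔCt = (26.90−17.96) − (30.80−18.37) = 8.94 − 12.43 = -3.49; fold change = 2^3.49 = 11.236
Gata9: ΔΔCt = (24.17−17.96) − (27.14−18.37) = 6.21 − 8.77 = -2.56; fold change = 2^2.56 = 5.897
Pax12: ΔΔCt = (23.84−17.96) − (26.07−18.37) = 5.88 − 7.70 = -1.82; fold change = 2^1.82 = 3.531
Runx6 has the largest |ΔΔCt| = 3.49.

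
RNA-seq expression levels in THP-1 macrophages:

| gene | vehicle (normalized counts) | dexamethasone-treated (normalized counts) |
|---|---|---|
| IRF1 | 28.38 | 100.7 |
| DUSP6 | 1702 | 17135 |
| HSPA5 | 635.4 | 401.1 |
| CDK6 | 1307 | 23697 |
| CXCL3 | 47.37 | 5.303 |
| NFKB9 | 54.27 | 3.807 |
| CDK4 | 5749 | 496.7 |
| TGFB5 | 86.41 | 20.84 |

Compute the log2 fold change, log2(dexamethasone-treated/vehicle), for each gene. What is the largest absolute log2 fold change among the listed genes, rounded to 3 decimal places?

4.180

log2(100.7/28.38) = 1.827  (IRF1)
log2(17135/1702) = 3.332  (DUSP6)
log2(401.1/635.4) = -0.664  (HSPA5)
log2(23697/1307) = 4.180  (CDK6)
log2(5.303/47.37) = -3.159  (CXCL3)
log2(3.807/54.27) = -3.833  (NFKB9)
log2(496.7/5749) = -3.533  (CDK4)
log2(20.84/86.41) = -2.052  (TGFB5)
The largest magnitude belongs to CDK6.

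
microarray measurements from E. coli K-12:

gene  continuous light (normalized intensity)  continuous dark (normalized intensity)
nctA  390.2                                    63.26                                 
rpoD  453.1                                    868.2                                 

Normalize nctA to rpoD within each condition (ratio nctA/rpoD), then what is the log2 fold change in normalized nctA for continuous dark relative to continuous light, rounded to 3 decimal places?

-3.563

nctA/rpoD (continuous light) = 390.2 / 453.1 = 0.86118
nctA/rpoD (continuous dark) = 63.26 / 868.2 = 0.072863
Fold change = 0.072863 / 0.86118 = 0.0846
log2(0.0846) = -3.5630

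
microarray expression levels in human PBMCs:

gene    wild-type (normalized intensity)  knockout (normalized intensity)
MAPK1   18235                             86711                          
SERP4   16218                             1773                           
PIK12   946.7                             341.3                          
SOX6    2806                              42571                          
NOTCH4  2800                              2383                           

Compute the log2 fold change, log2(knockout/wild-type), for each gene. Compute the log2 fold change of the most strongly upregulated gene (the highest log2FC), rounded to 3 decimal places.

log2(86711/18235) = 2.250  (MAPK1)
log2(1773/16218) = -3.193  (SERP4)
log2(341.3/946.7) = -1.472  (PIK12)
log2(42571/2806) = 3.923  (SOX6)
log2(2383/2800) = -0.233  (NOTCH4)
SOX6 is most strongly upregulated.

3.923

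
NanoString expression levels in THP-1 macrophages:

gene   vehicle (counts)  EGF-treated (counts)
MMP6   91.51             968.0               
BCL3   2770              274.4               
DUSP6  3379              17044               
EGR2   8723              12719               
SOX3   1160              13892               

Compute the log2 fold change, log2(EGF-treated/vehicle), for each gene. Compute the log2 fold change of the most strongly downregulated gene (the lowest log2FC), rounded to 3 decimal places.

-3.336

log2(968.0/91.51) = 3.403  (MMP6)
log2(274.4/2770) = -3.336  (BCL3)
log2(17044/3379) = 2.335  (DUSP6)
log2(12719/8723) = 0.544  (EGR2)
log2(13892/1160) = 3.582  (SOX3)
BCL3 is most strongly downregulated.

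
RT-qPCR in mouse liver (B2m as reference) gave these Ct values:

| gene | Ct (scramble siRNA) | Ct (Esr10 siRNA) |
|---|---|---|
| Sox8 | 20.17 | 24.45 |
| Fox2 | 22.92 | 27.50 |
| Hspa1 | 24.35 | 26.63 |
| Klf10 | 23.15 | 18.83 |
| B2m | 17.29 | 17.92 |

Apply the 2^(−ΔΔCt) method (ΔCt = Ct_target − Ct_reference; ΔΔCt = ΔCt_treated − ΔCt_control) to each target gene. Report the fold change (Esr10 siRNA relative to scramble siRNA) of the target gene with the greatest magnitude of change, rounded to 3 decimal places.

30.910

Sox8: ΔΔCt = (24.45−17.92) − (20.17−17.29) = 6.53 − 2.88 = 3.65; fold change = 2^-3.65 = 0.080
Fox2: ΔΔCt = (27.50−17.92) − (22.92−17.29) = 9.58 − 5.63 = 3.95; fold change = 2^-3.95 = 0.065
Hspa1: ΔΔCt = (26.63−17.92) − (24.35−17.29) = 8.71 − 7.06 = 1.65; fold change = 2^-1.65 = 0.319
Klf10: ΔΔCt = (18.83−17.92) − (23.15−17.29) = 0.91 − 5.86 = -4.95; fold change = 2^4.95 = 30.910
Klf10 has the largest |ΔΔCt| = 4.95.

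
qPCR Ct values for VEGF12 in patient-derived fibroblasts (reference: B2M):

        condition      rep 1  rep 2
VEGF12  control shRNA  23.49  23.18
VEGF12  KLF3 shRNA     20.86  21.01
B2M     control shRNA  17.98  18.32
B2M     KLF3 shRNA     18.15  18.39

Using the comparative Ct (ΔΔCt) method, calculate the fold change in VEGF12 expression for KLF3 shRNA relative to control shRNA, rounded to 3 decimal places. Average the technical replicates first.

Mean Ct: VEGF12 control shRNA 23.335; VEGF12 KLF3 shRNA 20.935; B2M control shRNA 18.150; B2M KLF3 shRNA 18.270
ΔCt(control shRNA) = 23.335 − 18.150 = 5.185
ΔCt(KLF3 shRNA) = 20.935 − 18.270 = 2.665
ΔΔCt = 2.665 − 5.185 = -2.520
Fold change = 2^(−(-2.520)) = 2^2.520 = 5.7358

5.736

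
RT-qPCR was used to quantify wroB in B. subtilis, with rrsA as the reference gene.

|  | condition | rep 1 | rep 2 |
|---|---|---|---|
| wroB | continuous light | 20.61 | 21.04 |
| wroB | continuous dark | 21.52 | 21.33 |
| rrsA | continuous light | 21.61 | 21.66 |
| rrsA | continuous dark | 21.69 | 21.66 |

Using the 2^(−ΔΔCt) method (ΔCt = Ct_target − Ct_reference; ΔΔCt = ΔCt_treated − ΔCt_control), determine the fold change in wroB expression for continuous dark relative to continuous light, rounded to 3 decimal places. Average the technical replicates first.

0.678

Mean Ct: wroB continuous light 20.825; wroB continuous dark 21.425; rrsA continuous light 21.635; rrsA continuous dark 21.675
ΔCt(continuous light) = 20.825 − 21.635 = -0.810
ΔCt(continuous dark) = 21.425 − 21.675 = -0.250
ΔΔCt = -0.250 − (-0.810) = 0.560
Fold change = 2^(−0.560) = 0.6783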